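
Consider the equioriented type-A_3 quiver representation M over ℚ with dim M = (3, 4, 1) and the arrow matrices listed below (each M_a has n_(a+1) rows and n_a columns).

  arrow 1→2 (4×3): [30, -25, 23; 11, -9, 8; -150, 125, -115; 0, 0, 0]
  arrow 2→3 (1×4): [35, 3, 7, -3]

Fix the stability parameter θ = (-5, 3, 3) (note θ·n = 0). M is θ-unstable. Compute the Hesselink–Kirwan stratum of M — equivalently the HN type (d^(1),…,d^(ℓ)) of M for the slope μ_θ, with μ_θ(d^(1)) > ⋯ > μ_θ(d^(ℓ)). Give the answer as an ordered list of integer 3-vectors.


Barcode: M ≅ I[1,1], I[1,2], I[1,3], I[2,2]^2. HN layers by μ_θ (2 steps, strictly decreasing):
  μ^(1)=3; μ^(2)=-5

((0, 4, 1); (3, 0, 0))


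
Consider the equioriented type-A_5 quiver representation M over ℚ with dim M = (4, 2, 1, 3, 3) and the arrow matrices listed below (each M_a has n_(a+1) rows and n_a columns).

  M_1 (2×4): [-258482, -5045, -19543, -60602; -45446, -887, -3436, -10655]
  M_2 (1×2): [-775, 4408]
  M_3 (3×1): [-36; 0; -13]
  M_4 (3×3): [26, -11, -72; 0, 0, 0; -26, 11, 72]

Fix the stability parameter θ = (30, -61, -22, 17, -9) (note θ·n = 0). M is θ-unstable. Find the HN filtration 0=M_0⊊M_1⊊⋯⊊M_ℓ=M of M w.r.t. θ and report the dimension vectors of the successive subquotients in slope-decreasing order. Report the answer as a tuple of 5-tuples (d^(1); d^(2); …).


Via rank(M_{q-1}∘⋯∘M_p): M ≅ I[1,1]^2, I[1,2], I[1,4], I[4,4], I[4,5], I[5,5]^2.
μ_θ-semistable layers: μ^(1)=30; μ^(2)=17; μ^(3)=4; μ^(4)=-9; μ^(5)=-31/2; μ^(6)=-53/3

((2, 0, 0, 0, 0); (0, 0, 0, 2, 0); (0, 0, 0, 1, 1); (0, 0, 0, 0, 2); (1, 1, 0, 0, 0); (1, 1, 1, 0, 0))


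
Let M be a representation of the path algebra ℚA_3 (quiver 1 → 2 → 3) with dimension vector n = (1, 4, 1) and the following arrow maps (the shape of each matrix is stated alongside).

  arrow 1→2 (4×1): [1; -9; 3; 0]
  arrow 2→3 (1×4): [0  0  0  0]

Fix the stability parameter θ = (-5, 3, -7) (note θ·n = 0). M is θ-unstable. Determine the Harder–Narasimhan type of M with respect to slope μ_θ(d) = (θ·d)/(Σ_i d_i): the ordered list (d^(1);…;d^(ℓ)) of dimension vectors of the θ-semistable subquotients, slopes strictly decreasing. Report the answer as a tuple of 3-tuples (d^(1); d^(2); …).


Barcode: M ≅ I[1,2], I[2,2]^3, I[3,3]. HN layers by μ_θ (3 steps, strictly decreasing):
  μ^(1)=3; μ^(2)=-5; μ^(3)=-7

((0, 4, 0); (1, 0, 0); (0, 0, 1))


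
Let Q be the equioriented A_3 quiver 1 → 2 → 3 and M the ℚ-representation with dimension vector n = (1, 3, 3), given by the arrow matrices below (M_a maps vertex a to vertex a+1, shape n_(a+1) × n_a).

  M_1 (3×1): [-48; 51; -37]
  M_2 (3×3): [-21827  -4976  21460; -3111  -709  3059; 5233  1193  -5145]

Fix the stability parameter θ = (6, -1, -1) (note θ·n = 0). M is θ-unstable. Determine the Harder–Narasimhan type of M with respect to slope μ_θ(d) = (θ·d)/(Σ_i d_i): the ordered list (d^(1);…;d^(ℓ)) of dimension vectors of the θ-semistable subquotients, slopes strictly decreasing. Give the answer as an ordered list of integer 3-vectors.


Via rank(M_{q-1}∘⋯∘M_p): M ≅ I[1,3], I[2,3]^2.
μ_θ-semistable layers: μ^(1)=4/3; μ^(2)=-1

((1, 1, 1); (0, 2, 2))


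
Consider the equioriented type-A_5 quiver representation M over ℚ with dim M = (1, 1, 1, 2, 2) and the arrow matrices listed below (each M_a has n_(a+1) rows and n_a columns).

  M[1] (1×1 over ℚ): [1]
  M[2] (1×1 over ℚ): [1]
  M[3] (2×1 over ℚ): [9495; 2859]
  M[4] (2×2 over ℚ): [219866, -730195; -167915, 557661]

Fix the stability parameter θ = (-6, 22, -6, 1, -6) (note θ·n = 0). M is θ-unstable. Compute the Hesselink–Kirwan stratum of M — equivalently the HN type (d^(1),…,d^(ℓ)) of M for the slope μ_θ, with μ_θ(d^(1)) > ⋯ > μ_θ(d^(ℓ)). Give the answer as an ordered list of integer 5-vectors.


Interval decomposition of M: I[1,5], I[4,5].
HN type (ℓ=3): μ^(1)=11/4; μ^(2)=-5/2; μ^(3)=-6

((0, 1, 1, 1, 1); (0, 0, 0, 1, 1); (1, 0, 0, 0, 0))


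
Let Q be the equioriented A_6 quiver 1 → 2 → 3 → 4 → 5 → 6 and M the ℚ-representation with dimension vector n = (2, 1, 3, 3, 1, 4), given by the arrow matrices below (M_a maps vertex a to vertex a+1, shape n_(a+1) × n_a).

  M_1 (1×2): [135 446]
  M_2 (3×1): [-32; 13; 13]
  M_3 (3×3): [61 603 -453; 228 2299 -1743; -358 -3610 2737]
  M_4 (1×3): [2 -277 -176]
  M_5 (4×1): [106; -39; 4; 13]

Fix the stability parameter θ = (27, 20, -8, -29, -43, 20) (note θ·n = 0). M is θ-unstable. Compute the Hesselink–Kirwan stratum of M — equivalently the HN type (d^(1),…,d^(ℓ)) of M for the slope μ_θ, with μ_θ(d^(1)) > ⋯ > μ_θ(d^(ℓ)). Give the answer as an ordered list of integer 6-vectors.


Interval decomposition of M: I[1,1], I[1,4], I[3,4], I[3,6], I[6,6]^3.
HN type (ℓ=5): μ^(1)=27; μ^(2)=20; μ^(3)=5/2; μ^(4)=-37/2; μ^(5)=-80/3

((1, 0, 0, 0, 0, 0); (0, 0, 0, 0, 0, 4); (1, 1, 1, 1, 0, 0); (0, 0, 1, 1, 0, 0); (0, 0, 1, 1, 1, 0))


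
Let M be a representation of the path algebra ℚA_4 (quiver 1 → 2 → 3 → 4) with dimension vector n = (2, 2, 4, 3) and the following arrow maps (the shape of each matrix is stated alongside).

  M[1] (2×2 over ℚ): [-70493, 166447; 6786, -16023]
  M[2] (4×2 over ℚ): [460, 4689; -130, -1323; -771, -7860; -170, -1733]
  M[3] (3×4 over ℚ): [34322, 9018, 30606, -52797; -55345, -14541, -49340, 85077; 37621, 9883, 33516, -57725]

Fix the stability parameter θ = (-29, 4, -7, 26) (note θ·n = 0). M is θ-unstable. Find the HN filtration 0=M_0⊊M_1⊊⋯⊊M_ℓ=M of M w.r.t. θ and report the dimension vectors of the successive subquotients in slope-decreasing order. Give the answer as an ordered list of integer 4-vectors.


Interval decomposition of M: I[1,4]^2, I[3,3], I[3,4].
HN type (ℓ=4): μ^(1)=26; μ^(2)=-3/2; μ^(3)=-7; μ^(4)=-29

((0, 0, 0, 3); (0, 2, 2, 0); (0, 0, 2, 0); (2, 0, 0, 0))


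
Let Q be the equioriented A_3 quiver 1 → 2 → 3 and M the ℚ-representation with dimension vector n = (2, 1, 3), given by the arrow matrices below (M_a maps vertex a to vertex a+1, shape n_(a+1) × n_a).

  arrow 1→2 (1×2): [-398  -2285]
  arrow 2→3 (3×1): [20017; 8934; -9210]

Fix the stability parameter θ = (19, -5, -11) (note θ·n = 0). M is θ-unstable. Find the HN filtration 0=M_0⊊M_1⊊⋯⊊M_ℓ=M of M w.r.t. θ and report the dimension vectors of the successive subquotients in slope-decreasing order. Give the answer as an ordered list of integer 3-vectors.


Via rank(M_{q-1}∘⋯∘M_p): M ≅ I[1,1], I[1,3], I[3,3]^2.
μ_θ-semistable layers: μ^(1)=19; μ^(2)=1; μ^(3)=-11

((1, 0, 0); (1, 1, 1); (0, 0, 2))


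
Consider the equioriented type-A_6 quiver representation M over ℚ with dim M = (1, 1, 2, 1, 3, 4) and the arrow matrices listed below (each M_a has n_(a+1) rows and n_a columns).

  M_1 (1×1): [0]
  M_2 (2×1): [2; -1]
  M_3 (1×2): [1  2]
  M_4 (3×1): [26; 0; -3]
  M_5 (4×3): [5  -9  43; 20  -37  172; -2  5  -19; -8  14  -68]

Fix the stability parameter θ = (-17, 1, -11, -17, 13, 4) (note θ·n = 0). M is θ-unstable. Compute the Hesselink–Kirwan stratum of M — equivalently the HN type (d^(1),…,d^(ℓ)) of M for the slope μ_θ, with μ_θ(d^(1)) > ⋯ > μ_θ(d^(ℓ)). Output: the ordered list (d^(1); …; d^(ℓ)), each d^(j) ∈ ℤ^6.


Via rank(M_{q-1}∘⋯∘M_p): M ≅ I[1,1], I[2,3], I[3,6], I[5,6]^2, I[6,6].
μ_θ-semistable layers: μ^(1)=17/2; μ^(2)=4; μ^(3)=-5; μ^(4)=-14; μ^(5)=-17

((0, 0, 0, 0, 3, 3); (0, 0, 0, 0, 0, 1); (0, 1, 1, 0, 0, 0); (0, 0, 1, 1, 0, 0); (1, 0, 0, 0, 0, 0))


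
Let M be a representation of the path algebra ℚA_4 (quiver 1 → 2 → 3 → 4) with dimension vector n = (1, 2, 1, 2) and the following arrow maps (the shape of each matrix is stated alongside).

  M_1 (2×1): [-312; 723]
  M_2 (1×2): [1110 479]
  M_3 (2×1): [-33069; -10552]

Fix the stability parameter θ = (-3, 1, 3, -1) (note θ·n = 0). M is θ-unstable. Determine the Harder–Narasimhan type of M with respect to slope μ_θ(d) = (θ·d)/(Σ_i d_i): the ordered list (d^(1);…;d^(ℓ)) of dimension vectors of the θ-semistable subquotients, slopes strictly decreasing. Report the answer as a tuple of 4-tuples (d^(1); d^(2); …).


Via rank(M_{q-1}∘⋯∘M_p): M ≅ I[1,4], I[2,2], I[4,4].
μ_θ-semistable layers: μ^(1)=1; μ^(2)=-1; μ^(3)=-3

((0, 2, 1, 1); (0, 0, 0, 1); (1, 0, 0, 0))


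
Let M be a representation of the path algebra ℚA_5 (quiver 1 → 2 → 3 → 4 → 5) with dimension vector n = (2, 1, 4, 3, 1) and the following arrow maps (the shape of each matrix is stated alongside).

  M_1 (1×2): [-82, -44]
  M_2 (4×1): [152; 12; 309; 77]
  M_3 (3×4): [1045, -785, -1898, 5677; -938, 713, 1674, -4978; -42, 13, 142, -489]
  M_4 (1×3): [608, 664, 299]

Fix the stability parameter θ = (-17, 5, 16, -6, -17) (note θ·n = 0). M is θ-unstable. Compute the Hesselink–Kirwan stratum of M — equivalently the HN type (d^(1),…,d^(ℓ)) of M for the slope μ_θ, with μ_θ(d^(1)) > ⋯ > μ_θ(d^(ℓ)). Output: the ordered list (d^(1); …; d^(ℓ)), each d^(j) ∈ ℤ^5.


Via rank(M_{q-1}∘⋯∘M_p): M ≅ I[1,1], I[1,5], I[3,3], I[3,4]^2.
μ_θ-semistable layers: μ^(1)=16; μ^(2)=5; μ^(3)=-1/2; μ^(4)=-17

((0, 0, 1, 0, 0); (0, 0, 2, 2, 0); (0, 1, 1, 1, 1); (2, 0, 0, 0, 0))


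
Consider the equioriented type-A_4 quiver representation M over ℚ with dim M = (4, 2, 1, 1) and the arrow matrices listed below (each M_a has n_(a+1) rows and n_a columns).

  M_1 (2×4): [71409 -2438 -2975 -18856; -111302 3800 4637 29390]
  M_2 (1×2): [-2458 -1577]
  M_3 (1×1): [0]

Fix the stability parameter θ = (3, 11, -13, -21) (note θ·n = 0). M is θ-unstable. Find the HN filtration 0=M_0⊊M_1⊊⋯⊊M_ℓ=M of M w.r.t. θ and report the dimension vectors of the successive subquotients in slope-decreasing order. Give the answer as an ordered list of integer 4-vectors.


Barcode: M ≅ I[1,1]^2, I[1,2], I[1,3], I[4,4]. HN layers by μ_θ (4 steps, strictly decreasing):
  μ^(1)=11; μ^(2)=3; μ^(3)=1/3; μ^(4)=-21

((0, 1, 0, 0); (3, 0, 0, 0); (1, 1, 1, 0); (0, 0, 0, 1))


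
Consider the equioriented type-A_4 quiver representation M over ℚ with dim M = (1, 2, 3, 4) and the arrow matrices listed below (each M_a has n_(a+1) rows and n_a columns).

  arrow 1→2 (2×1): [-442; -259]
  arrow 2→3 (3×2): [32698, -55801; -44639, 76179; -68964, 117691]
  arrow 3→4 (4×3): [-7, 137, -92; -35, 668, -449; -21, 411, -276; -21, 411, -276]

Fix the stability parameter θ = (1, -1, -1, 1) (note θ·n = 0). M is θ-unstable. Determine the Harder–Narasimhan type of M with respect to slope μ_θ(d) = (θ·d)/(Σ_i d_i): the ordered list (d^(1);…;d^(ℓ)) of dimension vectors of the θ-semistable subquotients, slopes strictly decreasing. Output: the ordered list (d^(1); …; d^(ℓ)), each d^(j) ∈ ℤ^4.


Interval decomposition of M: I[1,3], I[2,4], I[3,4], I[4,4]^2.
HN type (ℓ=3): μ^(1)=1; μ^(2)=-1/3; μ^(3)=-1

((0, 0, 0, 4); (1, 1, 1, 0); (0, 1, 2, 0))


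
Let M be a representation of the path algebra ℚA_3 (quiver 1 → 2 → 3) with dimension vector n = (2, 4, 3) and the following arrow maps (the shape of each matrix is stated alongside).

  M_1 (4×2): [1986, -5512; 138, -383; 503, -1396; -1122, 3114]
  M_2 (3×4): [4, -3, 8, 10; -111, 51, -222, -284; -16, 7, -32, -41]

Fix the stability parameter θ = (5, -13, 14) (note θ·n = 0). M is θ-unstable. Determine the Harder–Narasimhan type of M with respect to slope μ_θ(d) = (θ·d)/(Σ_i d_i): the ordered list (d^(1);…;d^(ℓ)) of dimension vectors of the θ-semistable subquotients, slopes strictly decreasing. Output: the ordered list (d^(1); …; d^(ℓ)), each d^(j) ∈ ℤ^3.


Interval decomposition of M: I[1,3]^2, I[2,2], I[2,3].
HN type (ℓ=3): μ^(1)=14; μ^(2)=-4; μ^(3)=-13

((0, 0, 3); (2, 2, 0); (0, 2, 0))


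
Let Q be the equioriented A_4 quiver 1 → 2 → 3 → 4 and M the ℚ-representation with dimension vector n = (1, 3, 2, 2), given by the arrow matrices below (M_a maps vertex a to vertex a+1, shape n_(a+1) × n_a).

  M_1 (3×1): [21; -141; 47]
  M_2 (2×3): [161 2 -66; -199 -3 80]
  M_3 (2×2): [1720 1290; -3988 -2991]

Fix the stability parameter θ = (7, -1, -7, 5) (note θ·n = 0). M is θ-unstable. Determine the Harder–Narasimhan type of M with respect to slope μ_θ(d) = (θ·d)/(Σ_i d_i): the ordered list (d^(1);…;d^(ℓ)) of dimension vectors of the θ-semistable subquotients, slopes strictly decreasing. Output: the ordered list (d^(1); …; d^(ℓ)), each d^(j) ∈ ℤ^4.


Via rank(M_{q-1}∘⋯∘M_p): M ≅ I[1,3], I[2,2], I[2,4], I[4,4].
μ_θ-semistable layers: μ^(1)=5; μ^(2)=-1/3; μ^(3)=-1; μ^(4)=-4

((0, 0, 0, 2); (1, 1, 1, 0); (0, 1, 0, 0); (0, 1, 1, 0))


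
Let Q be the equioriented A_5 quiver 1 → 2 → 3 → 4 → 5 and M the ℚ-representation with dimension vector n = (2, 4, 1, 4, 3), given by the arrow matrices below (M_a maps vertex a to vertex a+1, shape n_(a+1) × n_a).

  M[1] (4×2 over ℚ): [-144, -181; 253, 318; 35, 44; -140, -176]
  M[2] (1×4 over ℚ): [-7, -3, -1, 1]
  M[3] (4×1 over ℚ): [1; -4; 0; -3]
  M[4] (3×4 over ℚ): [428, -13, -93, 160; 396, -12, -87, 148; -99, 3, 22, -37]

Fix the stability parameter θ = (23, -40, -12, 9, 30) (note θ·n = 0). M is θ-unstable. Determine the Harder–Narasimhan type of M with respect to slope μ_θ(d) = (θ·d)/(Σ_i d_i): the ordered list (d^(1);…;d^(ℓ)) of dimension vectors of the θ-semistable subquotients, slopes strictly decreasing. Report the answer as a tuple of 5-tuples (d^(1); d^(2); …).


Barcode: M ≅ I[1,2], I[1,4], I[2,2]^2, I[4,5]^3. HN layers by μ_θ (5 steps, strictly decreasing):
  μ^(1)=30; μ^(2)=9; μ^(3)=-17/2; μ^(4)=-29/3; μ^(5)=-40

((0, 0, 0, 0, 3); (0, 0, 0, 4, 0); (1, 1, 0, 0, 0); (1, 1, 1, 0, 0); (0, 2, 0, 0, 0))


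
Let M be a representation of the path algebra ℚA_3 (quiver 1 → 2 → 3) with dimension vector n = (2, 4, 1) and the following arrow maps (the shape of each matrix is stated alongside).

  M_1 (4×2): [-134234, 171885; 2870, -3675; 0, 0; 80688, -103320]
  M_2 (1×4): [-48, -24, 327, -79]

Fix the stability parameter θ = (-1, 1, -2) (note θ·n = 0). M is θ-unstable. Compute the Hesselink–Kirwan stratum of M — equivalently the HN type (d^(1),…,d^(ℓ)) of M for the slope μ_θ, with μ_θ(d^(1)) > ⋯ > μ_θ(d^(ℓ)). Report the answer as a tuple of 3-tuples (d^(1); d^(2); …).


Via rank(M_{q-1}∘⋯∘M_p): M ≅ I[1,1], I[1,2], I[2,2]^2, I[2,3].
μ_θ-semistable layers: μ^(1)=1; μ^(2)=-1/2; μ^(3)=-1

((0, 3, 0); (0, 1, 1); (2, 0, 0))


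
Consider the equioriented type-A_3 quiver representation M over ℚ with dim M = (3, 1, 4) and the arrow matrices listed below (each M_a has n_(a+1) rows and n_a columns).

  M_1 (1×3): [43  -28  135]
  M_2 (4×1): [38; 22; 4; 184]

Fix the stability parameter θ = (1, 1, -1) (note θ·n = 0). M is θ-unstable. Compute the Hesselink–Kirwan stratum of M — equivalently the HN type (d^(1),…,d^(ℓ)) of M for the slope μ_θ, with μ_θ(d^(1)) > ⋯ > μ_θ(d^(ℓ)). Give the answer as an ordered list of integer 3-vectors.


Interval decomposition of M: I[1,1]^2, I[1,3], I[3,3]^3.
HN type (ℓ=3): μ^(1)=1; μ^(2)=1/3; μ^(3)=-1

((2, 0, 0); (1, 1, 1); (0, 0, 3))


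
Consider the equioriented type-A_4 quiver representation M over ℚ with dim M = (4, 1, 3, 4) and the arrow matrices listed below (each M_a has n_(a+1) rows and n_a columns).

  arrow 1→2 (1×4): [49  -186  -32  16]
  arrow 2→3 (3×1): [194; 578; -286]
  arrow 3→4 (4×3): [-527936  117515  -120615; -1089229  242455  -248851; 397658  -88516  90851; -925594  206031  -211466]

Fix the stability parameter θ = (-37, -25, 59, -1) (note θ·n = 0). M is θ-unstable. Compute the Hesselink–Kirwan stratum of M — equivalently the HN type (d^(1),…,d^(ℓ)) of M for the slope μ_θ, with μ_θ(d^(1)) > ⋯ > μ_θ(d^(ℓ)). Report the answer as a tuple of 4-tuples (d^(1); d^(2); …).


Via rank(M_{q-1}∘⋯∘M_p): M ≅ I[1,1]^3, I[1,4], I[3,4]^2, I[4,4].
μ_θ-semistable layers: μ^(1)=29; μ^(2)=-1; μ^(3)=-25; μ^(4)=-37

((0, 0, 3, 3); (0, 0, 0, 1); (0, 1, 0, 0); (4, 0, 0, 0))


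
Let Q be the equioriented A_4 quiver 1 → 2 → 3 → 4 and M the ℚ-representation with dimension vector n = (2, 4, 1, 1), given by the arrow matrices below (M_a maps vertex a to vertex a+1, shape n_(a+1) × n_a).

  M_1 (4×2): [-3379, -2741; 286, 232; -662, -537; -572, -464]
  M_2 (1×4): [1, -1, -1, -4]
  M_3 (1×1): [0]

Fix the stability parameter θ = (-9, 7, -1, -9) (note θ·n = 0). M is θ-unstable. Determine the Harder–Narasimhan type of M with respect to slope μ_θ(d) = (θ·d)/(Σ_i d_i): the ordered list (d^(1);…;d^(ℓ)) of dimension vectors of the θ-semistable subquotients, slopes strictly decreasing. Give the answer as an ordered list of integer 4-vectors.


Barcode: M ≅ I[1,2], I[1,3], I[2,2]^2, I[4,4]. HN layers by μ_θ (3 steps, strictly decreasing):
  μ^(1)=7; μ^(2)=3; μ^(3)=-9

((0, 3, 0, 0); (0, 1, 1, 0); (2, 0, 0, 1))


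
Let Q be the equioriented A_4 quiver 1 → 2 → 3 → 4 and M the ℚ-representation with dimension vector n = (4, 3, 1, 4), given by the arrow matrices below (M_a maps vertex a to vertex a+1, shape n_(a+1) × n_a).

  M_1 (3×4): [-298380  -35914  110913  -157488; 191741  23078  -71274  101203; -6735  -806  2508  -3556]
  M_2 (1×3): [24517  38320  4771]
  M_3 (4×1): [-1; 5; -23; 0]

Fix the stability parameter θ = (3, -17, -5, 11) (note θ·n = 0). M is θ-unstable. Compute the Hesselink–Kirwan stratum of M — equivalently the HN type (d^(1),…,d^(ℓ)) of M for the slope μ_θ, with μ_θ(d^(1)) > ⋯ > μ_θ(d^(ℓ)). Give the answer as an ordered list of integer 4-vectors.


Barcode: M ≅ I[1,1], I[1,2]^2, I[1,4], I[4,4]^3. HN layers by μ_θ (4 steps, strictly decreasing):
  μ^(1)=11; μ^(2)=3; μ^(3)=-5; μ^(4)=-7

((0, 0, 0, 4); (1, 0, 0, 0); (0, 0, 1, 0); (3, 3, 0, 0))


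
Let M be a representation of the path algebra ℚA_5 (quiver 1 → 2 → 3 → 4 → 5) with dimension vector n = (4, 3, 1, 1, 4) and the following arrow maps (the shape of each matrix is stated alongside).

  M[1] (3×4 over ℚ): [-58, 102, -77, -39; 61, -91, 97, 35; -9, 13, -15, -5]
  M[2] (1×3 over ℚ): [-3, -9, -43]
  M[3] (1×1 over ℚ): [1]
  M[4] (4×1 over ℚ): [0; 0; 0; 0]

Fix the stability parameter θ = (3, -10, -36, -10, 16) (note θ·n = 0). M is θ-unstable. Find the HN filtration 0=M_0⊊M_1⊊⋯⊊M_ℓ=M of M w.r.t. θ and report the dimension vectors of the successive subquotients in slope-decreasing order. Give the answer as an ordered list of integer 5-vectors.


Barcode: M ≅ I[1,1], I[1,2]^2, I[1,4], I[5,5]^4. HN layers by μ_θ (5 steps, strictly decreasing):
  μ^(1)=16; μ^(2)=3; μ^(3)=-7/2; μ^(4)=-10; μ^(5)=-43/3

((0, 0, 0, 0, 4); (1, 0, 0, 0, 0); (2, 2, 0, 0, 0); (0, 0, 0, 1, 0); (1, 1, 1, 0, 0))


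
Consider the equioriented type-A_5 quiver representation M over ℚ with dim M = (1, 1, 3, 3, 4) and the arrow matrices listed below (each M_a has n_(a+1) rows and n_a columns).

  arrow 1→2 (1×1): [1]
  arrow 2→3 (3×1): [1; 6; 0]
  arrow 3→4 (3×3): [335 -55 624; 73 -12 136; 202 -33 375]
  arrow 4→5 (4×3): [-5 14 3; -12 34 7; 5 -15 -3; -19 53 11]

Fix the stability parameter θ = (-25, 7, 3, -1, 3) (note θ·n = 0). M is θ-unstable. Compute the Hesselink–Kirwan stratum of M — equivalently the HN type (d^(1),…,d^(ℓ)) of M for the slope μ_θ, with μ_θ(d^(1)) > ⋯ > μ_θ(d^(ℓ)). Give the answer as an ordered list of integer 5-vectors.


Via rank(M_{q-1}∘⋯∘M_p): M ≅ I[1,5], I[3,5]^2, I[5,5].
μ_θ-semistable layers: μ^(1)=3; μ^(2)=1; μ^(3)=-25

((0, 1, 1, 1, 4); (0, 0, 2, 2, 0); (1, 0, 0, 0, 0))


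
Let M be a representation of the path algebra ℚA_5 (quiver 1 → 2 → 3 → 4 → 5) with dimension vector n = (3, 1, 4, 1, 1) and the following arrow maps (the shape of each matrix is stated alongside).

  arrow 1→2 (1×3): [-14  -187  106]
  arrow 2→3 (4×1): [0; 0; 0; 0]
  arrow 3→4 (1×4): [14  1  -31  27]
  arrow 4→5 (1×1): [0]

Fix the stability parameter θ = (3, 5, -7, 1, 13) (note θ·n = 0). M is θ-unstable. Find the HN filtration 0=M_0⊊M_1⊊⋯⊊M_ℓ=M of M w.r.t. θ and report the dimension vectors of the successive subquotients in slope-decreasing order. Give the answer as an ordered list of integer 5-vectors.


Interval decomposition of M: I[1,1]^2, I[1,2], I[3,3]^3, I[3,4], I[5,5].
HN type (ℓ=5): μ^(1)=13; μ^(2)=5; μ^(3)=3; μ^(4)=1; μ^(5)=-7

((0, 0, 0, 0, 1); (0, 1, 0, 0, 0); (3, 0, 0, 0, 0); (0, 0, 0, 1, 0); (0, 0, 4, 0, 0))


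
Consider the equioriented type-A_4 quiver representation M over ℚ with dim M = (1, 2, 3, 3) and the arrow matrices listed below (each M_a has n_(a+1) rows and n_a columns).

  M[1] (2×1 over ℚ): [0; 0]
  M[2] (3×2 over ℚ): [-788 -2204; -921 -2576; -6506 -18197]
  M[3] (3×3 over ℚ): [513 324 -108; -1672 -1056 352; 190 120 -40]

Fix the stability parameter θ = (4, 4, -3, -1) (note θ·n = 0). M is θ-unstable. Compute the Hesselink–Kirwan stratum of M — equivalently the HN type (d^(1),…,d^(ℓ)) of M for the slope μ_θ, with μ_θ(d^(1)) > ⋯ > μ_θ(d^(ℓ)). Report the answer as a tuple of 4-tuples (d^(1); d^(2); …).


Via rank(M_{q-1}∘⋯∘M_p): M ≅ I[1,1], I[2,3]^2, I[3,4], I[4,4]^2.
μ_θ-semistable layers: μ^(1)=4; μ^(2)=1/2; μ^(3)=-1; μ^(4)=-3

((1, 0, 0, 0); (0, 2, 2, 0); (0, 0, 0, 3); (0, 0, 1, 0))


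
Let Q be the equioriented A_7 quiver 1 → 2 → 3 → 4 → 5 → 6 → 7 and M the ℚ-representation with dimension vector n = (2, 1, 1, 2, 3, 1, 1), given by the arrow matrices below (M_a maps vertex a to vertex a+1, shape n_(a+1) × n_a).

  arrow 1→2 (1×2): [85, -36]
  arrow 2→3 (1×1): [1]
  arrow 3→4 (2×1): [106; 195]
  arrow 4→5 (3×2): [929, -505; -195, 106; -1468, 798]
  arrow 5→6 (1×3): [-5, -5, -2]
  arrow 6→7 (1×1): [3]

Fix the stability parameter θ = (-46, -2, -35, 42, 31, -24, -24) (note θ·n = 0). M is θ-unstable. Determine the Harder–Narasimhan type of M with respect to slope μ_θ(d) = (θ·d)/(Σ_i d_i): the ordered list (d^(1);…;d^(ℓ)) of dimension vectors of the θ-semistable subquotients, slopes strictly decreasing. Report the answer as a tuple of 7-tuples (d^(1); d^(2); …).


Via rank(M_{q-1}∘⋯∘M_p): M ≅ I[1,1], I[1,7], I[4,5], I[5,5].
μ_θ-semistable layers: μ^(1)=73/2; μ^(2)=31; μ^(3)=25/4; μ^(4)=-37/2; μ^(5)=-46

((0, 0, 0, 1, 1, 0, 0); (0, 0, 0, 0, 1, 0, 0); (0, 0, 0, 1, 1, 1, 1); (0, 1, 1, 0, 0, 0, 0); (2, 0, 0, 0, 0, 0, 0))


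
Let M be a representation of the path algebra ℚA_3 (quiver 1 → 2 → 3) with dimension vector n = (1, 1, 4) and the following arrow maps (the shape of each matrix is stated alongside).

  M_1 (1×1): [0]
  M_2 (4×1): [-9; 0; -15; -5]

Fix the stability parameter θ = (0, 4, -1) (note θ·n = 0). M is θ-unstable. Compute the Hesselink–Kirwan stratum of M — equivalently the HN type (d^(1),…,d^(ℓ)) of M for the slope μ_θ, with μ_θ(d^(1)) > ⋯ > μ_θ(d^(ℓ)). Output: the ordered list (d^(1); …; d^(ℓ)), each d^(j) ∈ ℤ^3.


Interval decomposition of M: I[1,1], I[2,3], I[3,3]^3.
HN type (ℓ=3): μ^(1)=3/2; μ^(2)=0; μ^(3)=-1

((0, 1, 1); (1, 0, 0); (0, 0, 3))


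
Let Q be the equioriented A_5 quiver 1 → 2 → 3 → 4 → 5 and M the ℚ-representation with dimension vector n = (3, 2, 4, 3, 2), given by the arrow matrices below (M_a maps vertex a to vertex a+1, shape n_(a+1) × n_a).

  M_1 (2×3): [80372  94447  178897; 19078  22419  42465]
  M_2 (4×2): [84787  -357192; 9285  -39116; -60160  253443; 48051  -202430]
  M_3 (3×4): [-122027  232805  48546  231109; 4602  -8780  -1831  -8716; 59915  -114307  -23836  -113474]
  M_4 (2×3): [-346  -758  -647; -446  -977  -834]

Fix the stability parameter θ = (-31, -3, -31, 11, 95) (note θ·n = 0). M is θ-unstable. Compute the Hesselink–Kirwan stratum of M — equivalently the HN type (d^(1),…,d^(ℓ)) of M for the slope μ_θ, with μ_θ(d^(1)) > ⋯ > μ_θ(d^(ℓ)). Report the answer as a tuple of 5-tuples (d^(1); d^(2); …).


Interval decomposition of M: I[1,1], I[1,5]^2, I[3,3], I[3,4].
HN type (ℓ=4): μ^(1)=95; μ^(2)=11; μ^(3)=-17; μ^(4)=-31

((0, 0, 0, 0, 2); (0, 0, 0, 3, 0); (0, 2, 2, 0, 0); (3, 0, 2, 0, 0))


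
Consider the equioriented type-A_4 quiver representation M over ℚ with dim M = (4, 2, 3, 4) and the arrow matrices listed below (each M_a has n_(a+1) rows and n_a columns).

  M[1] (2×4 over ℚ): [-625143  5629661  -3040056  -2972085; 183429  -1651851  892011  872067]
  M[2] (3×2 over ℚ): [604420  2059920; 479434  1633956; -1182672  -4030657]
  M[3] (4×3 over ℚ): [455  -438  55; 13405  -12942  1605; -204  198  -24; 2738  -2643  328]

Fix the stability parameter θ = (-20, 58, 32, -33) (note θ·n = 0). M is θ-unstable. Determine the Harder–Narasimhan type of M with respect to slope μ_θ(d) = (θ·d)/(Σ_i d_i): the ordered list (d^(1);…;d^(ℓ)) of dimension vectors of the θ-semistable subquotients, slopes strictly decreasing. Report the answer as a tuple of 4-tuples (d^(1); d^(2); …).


Barcode: M ≅ I[1,1]^2, I[1,4]^2, I[3,3], I[4,4]^2. HN layers by μ_θ (4 steps, strictly decreasing):
  μ^(1)=32; μ^(2)=19; μ^(3)=-20; μ^(4)=-33

((0, 0, 1, 0); (0, 2, 2, 2); (4, 0, 0, 0); (0, 0, 0, 2))


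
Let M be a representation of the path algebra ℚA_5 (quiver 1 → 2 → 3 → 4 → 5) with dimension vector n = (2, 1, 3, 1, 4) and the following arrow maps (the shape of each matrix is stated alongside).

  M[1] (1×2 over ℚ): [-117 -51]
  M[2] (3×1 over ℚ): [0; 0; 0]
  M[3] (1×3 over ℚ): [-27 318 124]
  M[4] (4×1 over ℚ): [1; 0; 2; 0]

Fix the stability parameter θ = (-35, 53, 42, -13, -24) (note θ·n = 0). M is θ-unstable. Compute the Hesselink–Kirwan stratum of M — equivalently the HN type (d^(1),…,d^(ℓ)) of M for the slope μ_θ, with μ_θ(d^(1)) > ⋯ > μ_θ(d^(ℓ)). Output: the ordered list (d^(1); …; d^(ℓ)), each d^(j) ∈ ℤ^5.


Via rank(M_{q-1}∘⋯∘M_p): M ≅ I[1,1], I[1,2], I[3,3]^2, I[3,5], I[5,5]^3.
μ_θ-semistable layers: μ^(1)=53; μ^(2)=42; μ^(3)=5/3; μ^(4)=-24; μ^(5)=-35

((0, 1, 0, 0, 0); (0, 0, 2, 0, 0); (0, 0, 1, 1, 1); (0, 0, 0, 0, 3); (2, 0, 0, 0, 0))


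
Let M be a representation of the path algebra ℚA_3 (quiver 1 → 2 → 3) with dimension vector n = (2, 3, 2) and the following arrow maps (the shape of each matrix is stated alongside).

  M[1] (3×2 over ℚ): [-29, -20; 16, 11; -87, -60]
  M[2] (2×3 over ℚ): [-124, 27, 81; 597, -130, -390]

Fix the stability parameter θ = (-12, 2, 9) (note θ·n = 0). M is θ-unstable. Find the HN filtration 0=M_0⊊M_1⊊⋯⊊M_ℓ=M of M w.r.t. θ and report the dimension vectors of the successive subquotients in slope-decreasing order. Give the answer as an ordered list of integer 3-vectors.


Barcode: M ≅ I[1,3]^2, I[2,2]. HN layers by μ_θ (3 steps, strictly decreasing):
  μ^(1)=9; μ^(2)=2; μ^(3)=-12

((0, 0, 2); (0, 3, 0); (2, 0, 0))


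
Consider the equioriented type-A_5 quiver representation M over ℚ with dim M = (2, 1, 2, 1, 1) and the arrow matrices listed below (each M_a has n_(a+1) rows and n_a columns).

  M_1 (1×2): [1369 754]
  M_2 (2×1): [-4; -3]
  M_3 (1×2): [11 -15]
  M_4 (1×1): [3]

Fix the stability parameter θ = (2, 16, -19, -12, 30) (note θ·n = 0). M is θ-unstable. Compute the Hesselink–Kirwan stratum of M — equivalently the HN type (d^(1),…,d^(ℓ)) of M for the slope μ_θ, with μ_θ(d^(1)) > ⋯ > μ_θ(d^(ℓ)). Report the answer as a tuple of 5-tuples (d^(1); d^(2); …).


Via rank(M_{q-1}∘⋯∘M_p): M ≅ I[1,1], I[1,5], I[3,3].
μ_θ-semistable layers: μ^(1)=30; μ^(2)=2; μ^(3)=-13/4; μ^(4)=-19

((0, 0, 0, 0, 1); (1, 0, 0, 0, 0); (1, 1, 1, 1, 0); (0, 0, 1, 0, 0))


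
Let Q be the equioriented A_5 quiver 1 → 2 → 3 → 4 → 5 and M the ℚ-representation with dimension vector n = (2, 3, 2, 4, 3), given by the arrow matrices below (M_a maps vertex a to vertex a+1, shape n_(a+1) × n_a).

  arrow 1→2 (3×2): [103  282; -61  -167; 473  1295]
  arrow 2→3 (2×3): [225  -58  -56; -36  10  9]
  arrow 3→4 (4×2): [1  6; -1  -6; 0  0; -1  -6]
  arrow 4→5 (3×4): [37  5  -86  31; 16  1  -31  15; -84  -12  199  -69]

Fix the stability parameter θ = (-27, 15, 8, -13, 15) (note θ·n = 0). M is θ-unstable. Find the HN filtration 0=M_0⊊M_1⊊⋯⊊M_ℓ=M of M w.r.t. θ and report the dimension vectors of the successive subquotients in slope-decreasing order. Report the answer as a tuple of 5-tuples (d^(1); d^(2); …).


Barcode: M ≅ I[1,3], I[1,5], I[2,2], I[4,4], I[4,5]^2. HN layers by μ_θ (5 steps, strictly decreasing):
  μ^(1)=15; μ^(2)=23/2; μ^(3)=10/3; μ^(4)=-13; μ^(5)=-27

((0, 1, 0, 0, 3); (0, 1, 1, 0, 0); (0, 1, 1, 1, 0); (0, 0, 0, 3, 0); (2, 0, 0, 0, 0))


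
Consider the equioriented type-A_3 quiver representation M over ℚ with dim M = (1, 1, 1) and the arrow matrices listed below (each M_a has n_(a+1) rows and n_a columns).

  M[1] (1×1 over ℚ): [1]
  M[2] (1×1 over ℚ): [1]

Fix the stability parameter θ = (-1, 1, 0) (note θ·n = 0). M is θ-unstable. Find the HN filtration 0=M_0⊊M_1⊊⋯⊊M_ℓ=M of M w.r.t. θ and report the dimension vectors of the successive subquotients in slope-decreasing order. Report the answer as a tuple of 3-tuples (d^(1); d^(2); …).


Via rank(M_{q-1}∘⋯∘M_p): M ≅ I[1,3].
μ_θ-semistable layers: μ^(1)=1/2; μ^(2)=-1

((0, 1, 1); (1, 0, 0))


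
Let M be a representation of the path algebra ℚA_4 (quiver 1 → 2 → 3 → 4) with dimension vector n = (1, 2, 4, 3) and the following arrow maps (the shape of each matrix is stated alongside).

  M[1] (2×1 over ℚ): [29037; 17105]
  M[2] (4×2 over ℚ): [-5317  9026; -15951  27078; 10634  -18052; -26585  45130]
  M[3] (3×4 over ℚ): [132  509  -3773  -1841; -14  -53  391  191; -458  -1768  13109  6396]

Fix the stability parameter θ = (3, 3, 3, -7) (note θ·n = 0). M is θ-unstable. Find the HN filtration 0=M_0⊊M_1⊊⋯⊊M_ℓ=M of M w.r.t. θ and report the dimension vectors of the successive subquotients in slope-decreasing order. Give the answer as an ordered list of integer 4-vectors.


Interval decomposition of M: I[1,3], I[2,2], I[3,4]^3.
HN type (ℓ=2): μ^(1)=3; μ^(2)=-2

((1, 2, 1, 0); (0, 0, 3, 3))


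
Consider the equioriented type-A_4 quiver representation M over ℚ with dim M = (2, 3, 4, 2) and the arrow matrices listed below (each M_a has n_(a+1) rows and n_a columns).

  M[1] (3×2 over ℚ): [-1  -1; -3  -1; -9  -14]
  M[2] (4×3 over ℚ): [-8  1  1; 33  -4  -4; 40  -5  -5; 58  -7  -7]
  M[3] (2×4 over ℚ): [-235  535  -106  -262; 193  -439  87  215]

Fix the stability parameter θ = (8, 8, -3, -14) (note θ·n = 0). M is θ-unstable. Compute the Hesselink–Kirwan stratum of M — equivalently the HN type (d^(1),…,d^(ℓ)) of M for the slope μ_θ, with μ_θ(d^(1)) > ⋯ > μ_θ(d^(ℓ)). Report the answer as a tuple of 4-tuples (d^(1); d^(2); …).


Via rank(M_{q-1}∘⋯∘M_p): M ≅ I[1,3], I[1,4], I[2,2], I[3,3], I[3,4].
μ_θ-semistable layers: μ^(1)=8; μ^(2)=13/3; μ^(3)=-1/4; μ^(4)=-3; μ^(5)=-17/2

((0, 1, 0, 0); (1, 1, 1, 0); (1, 1, 1, 1); (0, 0, 1, 0); (0, 0, 1, 1))


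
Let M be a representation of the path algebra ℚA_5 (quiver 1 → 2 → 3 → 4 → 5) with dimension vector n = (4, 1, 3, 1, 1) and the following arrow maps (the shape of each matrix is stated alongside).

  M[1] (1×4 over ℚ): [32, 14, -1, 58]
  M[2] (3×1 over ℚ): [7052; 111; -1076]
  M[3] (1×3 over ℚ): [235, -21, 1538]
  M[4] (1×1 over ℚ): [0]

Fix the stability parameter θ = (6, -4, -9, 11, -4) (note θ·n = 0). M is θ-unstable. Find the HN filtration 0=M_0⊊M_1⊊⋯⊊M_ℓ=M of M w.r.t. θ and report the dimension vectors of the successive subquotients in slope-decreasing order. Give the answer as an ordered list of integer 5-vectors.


Via rank(M_{q-1}∘⋯∘M_p): M ≅ I[1,1]^3, I[1,4], I[3,3]^2, I[5,5].
μ_θ-semistable layers: μ^(1)=11; μ^(2)=6; μ^(3)=-7/3; μ^(4)=-4; μ^(5)=-9

((0, 0, 0, 1, 0); (3, 0, 0, 0, 0); (1, 1, 1, 0, 0); (0, 0, 0, 0, 1); (0, 0, 2, 0, 0))


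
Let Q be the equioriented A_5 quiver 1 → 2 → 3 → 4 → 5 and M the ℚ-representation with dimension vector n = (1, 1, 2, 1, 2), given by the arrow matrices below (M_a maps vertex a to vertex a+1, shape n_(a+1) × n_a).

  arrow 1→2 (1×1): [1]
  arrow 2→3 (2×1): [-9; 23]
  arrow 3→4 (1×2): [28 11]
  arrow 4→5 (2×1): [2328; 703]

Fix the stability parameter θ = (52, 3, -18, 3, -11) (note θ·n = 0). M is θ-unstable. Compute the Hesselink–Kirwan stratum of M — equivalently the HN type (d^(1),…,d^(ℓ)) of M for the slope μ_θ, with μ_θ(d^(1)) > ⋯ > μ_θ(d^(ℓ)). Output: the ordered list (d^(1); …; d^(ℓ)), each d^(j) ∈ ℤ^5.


Via rank(M_{q-1}∘⋯∘M_p): M ≅ I[1,5], I[3,3], I[5,5].
μ_θ-semistable layers: μ^(1)=29/5; μ^(2)=-11; μ^(3)=-18

((1, 1, 1, 1, 1); (0, 0, 0, 0, 1); (0, 0, 1, 0, 0))


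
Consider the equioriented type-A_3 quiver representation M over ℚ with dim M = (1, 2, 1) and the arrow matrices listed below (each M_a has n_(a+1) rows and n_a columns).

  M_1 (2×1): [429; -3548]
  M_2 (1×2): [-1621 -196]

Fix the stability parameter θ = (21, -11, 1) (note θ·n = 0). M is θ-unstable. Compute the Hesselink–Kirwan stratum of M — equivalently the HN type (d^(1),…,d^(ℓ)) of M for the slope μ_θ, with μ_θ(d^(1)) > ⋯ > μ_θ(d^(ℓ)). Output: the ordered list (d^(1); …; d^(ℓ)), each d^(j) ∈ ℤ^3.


Barcode: M ≅ I[1,3], I[2,2]. HN layers by μ_θ (2 steps, strictly decreasing):
  μ^(1)=11/3; μ^(2)=-11

((1, 1, 1); (0, 1, 0))


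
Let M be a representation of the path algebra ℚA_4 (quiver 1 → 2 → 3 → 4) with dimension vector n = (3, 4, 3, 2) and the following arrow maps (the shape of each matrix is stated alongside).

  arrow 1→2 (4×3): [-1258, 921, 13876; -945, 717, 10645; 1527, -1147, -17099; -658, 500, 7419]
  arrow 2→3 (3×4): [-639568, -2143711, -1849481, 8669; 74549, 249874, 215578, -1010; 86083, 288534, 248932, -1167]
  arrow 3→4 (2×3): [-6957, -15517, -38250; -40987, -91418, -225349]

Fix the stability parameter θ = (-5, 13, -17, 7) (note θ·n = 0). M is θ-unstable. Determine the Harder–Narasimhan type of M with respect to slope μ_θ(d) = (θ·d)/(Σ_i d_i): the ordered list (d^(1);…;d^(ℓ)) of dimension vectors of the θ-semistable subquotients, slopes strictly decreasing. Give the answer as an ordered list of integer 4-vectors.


Via rank(M_{q-1}∘⋯∘M_p): M ≅ I[1,3], I[1,4]^2, I[2,2].
μ_θ-semistable layers: μ^(1)=13; μ^(2)=7; μ^(3)=-2; μ^(4)=-5

((0, 1, 0, 0); (0, 0, 0, 2); (0, 3, 3, 0); (3, 0, 0, 0))


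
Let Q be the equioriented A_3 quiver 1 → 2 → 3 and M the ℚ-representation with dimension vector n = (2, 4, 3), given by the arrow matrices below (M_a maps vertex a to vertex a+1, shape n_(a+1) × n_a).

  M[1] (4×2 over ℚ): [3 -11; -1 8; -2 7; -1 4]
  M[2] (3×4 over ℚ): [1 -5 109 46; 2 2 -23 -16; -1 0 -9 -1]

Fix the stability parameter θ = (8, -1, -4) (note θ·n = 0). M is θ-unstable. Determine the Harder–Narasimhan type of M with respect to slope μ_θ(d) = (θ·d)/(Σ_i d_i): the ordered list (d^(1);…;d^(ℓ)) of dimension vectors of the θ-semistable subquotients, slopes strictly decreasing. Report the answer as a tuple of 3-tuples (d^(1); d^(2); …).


Via rank(M_{q-1}∘⋯∘M_p): M ≅ I[1,2], I[1,3], I[2,3]^2.
μ_θ-semistable layers: μ^(1)=7/2; μ^(2)=1; μ^(3)=-5/2

((1, 1, 0); (1, 1, 1); (0, 2, 2))


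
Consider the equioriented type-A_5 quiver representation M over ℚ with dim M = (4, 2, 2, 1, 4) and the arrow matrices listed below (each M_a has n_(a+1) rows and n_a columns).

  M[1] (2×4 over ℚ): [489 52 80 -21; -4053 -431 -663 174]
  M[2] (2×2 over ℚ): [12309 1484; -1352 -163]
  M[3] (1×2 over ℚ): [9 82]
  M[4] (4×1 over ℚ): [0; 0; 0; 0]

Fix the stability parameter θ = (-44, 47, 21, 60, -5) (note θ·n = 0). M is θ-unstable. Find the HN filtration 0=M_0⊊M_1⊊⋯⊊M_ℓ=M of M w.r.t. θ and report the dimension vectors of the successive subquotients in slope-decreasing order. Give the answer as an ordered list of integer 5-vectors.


Interval decomposition of M: I[1,1]^2, I[1,3], I[1,4], I[5,5]^4.
HN type (ℓ=4): μ^(1)=60; μ^(2)=34; μ^(3)=-5; μ^(4)=-44

((0, 0, 0, 1, 0); (0, 2, 2, 0, 0); (0, 0, 0, 0, 4); (4, 0, 0, 0, 0))


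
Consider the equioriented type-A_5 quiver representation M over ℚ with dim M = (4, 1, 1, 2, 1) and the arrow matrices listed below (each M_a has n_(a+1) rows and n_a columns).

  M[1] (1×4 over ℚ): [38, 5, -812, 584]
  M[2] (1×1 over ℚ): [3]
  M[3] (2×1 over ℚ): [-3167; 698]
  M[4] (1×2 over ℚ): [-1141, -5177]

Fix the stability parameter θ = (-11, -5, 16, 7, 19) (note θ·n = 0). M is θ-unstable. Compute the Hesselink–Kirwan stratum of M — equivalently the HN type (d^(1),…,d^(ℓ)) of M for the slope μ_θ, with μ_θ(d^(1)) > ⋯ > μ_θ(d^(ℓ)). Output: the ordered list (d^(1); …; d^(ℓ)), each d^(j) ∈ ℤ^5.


Barcode: M ≅ I[1,1]^3, I[1,5], I[4,4]. HN layers by μ_θ (5 steps, strictly decreasing):
  μ^(1)=19; μ^(2)=23/2; μ^(3)=7; μ^(4)=-5; μ^(5)=-11

((0, 0, 0, 0, 1); (0, 0, 1, 1, 0); (0, 0, 0, 1, 0); (0, 1, 0, 0, 0); (4, 0, 0, 0, 0))


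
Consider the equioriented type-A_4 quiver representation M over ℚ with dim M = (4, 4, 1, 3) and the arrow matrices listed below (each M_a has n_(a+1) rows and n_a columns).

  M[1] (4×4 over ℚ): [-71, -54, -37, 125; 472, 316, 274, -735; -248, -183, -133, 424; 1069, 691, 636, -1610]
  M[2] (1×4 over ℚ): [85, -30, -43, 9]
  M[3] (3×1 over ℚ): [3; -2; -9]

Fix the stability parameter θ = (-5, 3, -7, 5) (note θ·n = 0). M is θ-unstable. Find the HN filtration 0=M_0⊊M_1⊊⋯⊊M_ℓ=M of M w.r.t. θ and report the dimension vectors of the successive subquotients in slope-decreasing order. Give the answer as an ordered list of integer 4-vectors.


Via rank(M_{q-1}∘⋯∘M_p): M ≅ I[1,2]^3, I[1,4], I[4,4]^2.
μ_θ-semistable layers: μ^(1)=5; μ^(2)=3; μ^(3)=-2; μ^(4)=-5

((0, 0, 0, 3); (0, 3, 0, 0); (0, 1, 1, 0); (4, 0, 0, 0))


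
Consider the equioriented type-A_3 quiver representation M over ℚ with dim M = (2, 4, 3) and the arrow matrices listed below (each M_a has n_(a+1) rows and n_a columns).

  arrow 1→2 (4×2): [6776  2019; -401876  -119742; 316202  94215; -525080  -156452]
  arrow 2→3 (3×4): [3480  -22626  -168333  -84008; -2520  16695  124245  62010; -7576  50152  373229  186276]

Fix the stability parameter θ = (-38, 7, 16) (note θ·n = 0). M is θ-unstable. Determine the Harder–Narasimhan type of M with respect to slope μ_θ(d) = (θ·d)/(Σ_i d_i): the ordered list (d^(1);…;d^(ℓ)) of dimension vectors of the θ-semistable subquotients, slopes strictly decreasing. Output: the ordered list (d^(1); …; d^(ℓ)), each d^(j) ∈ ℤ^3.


Via rank(M_{q-1}∘⋯∘M_p): M ≅ I[1,2], I[1,3], I[2,2], I[2,3], I[3,3].
μ_θ-semistable layers: μ^(1)=16; μ^(2)=7; μ^(3)=-38

((0, 0, 3); (0, 4, 0); (2, 0, 0))


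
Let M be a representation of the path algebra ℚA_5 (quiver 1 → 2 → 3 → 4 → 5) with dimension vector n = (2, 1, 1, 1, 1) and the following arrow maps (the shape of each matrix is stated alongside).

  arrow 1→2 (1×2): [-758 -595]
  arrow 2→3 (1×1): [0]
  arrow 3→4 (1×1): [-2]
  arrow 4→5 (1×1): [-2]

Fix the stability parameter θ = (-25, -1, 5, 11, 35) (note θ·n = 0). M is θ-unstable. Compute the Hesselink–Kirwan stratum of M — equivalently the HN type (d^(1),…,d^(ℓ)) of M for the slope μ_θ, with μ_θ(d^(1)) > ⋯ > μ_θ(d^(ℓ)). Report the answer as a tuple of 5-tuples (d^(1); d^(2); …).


Interval decomposition of M: I[1,1], I[1,2], I[3,5].
HN type (ℓ=5): μ^(1)=35; μ^(2)=11; μ^(3)=5; μ^(4)=-1; μ^(5)=-25

((0, 0, 0, 0, 1); (0, 0, 0, 1, 0); (0, 0, 1, 0, 0); (0, 1, 0, 0, 0); (2, 0, 0, 0, 0))


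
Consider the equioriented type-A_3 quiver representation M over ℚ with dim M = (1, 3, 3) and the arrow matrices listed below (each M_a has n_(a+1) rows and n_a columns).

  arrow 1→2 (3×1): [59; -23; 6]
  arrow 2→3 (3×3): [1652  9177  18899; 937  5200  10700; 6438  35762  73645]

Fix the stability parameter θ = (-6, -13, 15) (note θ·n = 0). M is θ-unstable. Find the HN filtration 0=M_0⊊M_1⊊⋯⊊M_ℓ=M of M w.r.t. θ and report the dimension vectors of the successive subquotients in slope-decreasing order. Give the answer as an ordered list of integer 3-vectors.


Interval decomposition of M: I[1,3], I[2,3]^2.
HN type (ℓ=3): μ^(1)=15; μ^(2)=-19/2; μ^(3)=-13

((0, 0, 3); (1, 1, 0); (0, 2, 0))
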